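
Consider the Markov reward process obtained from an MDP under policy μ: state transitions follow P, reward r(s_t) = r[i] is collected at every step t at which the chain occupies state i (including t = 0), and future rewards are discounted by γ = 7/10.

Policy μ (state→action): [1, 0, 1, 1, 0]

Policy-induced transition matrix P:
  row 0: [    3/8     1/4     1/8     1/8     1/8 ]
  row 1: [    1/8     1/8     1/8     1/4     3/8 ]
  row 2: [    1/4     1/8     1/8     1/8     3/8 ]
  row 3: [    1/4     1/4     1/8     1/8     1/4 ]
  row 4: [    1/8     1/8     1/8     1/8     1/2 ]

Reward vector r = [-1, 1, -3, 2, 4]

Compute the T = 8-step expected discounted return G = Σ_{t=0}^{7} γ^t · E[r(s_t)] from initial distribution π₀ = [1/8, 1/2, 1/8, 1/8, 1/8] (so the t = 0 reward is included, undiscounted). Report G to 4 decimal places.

G = 3.5141

t=0: π = [0.1250, 0.5000, 0.1250, 0.1250, 0.1250], E[r] = 0.7500, γ^t·E[r] = 0.750000, running G = 0.750000
t=1: π = [0.1875, 0.1563, 0.1250, 0.1875, 0.3438], E[r] = 1.3438, γ^t·E[r] = 0.940625, running G = 1.690625
t=2: π = [0.2109, 0.1719, 0.1250, 0.1445, 0.3477], E[r] = 1.2656, γ^t·E[r] = 0.620156, running G = 2.310781
t=3: π = [0.2114, 0.1694, 0.1250, 0.1465, 0.3477], E[r] = 1.2666, γ^t·E[r] = 0.434444, running G = 2.745226
t=4: π = [0.2118, 0.1697, 0.1250, 0.1462, 0.3473], E[r] = 1.2645, γ^t·E[r] = 0.303598, running G = 3.048824
t=5: π = [0.2118, 0.1697, 0.1250, 0.1462, 0.3472], E[r] = 1.2641, γ^t·E[r] = 0.212457, running G = 3.261281
t=6: π = [0.2119, 0.1698, 0.1250, 0.1462, 0.3472], E[r] = 1.2640, γ^t·E[r] = 0.148705, running G = 3.409986
t=7: π = [0.2119, 0.1698, 0.1250, 0.1462, 0.3472], E[r] = 1.2639, γ^t·E[r] = 0.104091, running G = 3.514077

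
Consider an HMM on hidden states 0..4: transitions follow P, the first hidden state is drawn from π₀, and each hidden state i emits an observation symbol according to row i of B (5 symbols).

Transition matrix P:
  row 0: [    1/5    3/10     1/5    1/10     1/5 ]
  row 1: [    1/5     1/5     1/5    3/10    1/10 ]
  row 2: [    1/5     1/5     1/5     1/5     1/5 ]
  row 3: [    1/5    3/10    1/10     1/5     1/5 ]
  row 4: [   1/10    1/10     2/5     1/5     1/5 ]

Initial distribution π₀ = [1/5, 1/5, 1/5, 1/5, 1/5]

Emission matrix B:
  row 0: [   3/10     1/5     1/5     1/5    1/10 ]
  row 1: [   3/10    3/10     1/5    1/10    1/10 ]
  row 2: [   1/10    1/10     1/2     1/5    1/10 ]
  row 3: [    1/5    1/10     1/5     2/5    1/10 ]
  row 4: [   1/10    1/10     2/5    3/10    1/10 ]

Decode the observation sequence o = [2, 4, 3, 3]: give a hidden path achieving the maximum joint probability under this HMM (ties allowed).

path = [4, 2, 3, 3]

t=0: δ = [4.000e-02, 4.000e-02, 1.000e-01, 4.000e-02, 8.000e-02]  (obs o_0=2)
t=1: δ = [2.000e-03, 2.000e-03, 3.200e-03, 2.000e-03, 2.000e-03]  ψ = [2, 2, 4, 2, 2]  (obs o_1=4)
t=2: δ = [1.280e-04, 6.400e-05, 1.600e-04, 2.560e-04, 1.920e-04]  ψ = [2, 2, 4, 2, 2]  (obs o_2=3)
t=3: δ = [1.024e-05, 7.680e-06, 1.536e-05, 2.048e-05, 1.536e-05]  ψ = [3, 3, 4, 3, 3]  (obs o_3=3)
backtrack: best end state = 3; path = [4, 2, 3, 3]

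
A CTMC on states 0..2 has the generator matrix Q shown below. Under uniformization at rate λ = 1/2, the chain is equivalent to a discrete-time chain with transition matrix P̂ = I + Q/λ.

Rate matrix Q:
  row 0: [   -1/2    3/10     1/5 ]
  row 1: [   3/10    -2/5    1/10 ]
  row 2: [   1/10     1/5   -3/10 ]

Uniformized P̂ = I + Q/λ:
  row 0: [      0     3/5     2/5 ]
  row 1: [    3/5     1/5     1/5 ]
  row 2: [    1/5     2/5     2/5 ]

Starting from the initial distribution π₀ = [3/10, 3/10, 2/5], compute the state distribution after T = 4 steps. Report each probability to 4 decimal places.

π = [0.2974, 0.3800, 0.3226]

t=0: π = [0.3000, 0.3000, 0.4000]
t=1: π = [0.2600, 0.4000, 0.3400]
t=2: π = [0.3080, 0.3720, 0.3200]
t=3: π = [0.2872, 0.3872, 0.3256]
t=4: π = [0.2974, 0.3800, 0.3226]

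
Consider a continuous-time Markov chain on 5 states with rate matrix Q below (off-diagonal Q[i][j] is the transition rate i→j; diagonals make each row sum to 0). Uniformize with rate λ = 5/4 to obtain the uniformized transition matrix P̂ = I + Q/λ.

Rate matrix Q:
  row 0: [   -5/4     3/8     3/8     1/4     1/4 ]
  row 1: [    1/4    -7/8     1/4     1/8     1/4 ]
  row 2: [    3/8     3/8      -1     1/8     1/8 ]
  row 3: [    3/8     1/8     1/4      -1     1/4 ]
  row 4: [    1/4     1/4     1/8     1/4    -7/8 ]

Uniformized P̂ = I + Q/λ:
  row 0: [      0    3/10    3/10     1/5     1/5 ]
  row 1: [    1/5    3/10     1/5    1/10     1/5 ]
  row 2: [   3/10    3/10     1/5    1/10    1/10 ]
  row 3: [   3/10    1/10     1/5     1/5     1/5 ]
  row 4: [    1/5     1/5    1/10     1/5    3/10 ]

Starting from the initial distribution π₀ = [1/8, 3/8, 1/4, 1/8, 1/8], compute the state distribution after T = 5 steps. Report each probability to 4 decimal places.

π = [0.1963, 0.2490, 0.1996, 0.1551, 0.2000]

t=0: π = [0.1250, 0.3750, 0.2500, 0.1250, 0.1250]
t=1: π = [0.2125, 0.2625, 0.2000, 0.1375, 0.1875]
t=2: π = [0.1913, 0.2538, 0.2025, 0.1538, 0.1988]
t=3: π = [0.1974, 0.2494, 0.1993, 0.1544, 0.1996]
t=4: π = [0.1959, 0.2492, 0.1998, 0.1551, 0.2000]
t=5: π = [0.1963, 0.2490, 0.1996, 0.1551, 0.2000]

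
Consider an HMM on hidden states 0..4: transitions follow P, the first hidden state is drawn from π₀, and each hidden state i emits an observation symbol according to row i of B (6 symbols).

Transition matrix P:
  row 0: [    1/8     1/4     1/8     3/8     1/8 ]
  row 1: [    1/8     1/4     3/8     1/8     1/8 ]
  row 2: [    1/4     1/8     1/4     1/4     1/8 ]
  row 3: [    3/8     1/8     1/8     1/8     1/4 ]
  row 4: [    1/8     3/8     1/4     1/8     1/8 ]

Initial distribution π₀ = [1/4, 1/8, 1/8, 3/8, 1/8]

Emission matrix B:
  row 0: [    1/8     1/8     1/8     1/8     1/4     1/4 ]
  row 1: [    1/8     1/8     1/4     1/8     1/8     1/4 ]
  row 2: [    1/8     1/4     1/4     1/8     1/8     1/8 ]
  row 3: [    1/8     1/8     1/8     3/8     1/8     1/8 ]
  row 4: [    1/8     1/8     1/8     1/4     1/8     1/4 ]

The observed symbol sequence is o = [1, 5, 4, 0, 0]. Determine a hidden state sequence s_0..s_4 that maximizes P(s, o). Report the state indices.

t=0: δ = [3.125e-02, 1.562e-02, 3.125e-02, 4.688e-02, 1.562e-02]  (obs o_0=1)
t=1: δ = [4.395e-03, 1.953e-03, 9.766e-04, 1.465e-03, 2.930e-03]  ψ = [3, 0, 2, 0, 3]  (obs o_1=5)
t=2: δ = [1.373e-04, 1.373e-04, 9.155e-05, 2.060e-04, 6.866e-05]  ψ = [0, 0, 1, 0, 0]  (obs o_2=4)
t=3: δ = [9.656e-06, 4.292e-06, 6.437e-06, 6.437e-06, 6.437e-06]  ψ = [3, 0, 1, 0, 3]  (obs o_3=0)
t=4: δ = [3.017e-07, 3.017e-07, 2.012e-07, 4.526e-07, 2.012e-07]  ψ = [3, 0, 1, 0, 3]  (obs o_4=0)
backtrack: best end state = 3; path = [3, 0, 3, 0, 3]

path = [3, 0, 3, 0, 3]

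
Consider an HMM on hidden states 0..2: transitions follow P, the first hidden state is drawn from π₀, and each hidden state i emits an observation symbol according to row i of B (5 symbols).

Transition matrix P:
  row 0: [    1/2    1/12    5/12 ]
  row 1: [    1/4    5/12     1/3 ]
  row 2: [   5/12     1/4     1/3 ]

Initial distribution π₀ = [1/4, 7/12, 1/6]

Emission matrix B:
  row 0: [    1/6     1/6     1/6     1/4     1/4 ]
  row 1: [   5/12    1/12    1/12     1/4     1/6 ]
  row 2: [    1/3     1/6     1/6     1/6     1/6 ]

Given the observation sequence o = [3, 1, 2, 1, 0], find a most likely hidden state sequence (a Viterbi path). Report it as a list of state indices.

t=0: δ = [6.250e-02, 1.458e-01, 2.778e-02]  (obs o_0=3)
t=1: δ = [6.076e-03, 5.064e-03, 8.102e-03]  ψ = [1, 1, 1]  (obs o_1=1)
t=2: δ = [5.626e-04, 1.758e-04, 4.501e-04]  ψ = [2, 1, 2]  (obs o_2=2)
t=3: δ = [4.689e-05, 9.377e-06, 3.907e-05]  ψ = [0, 2, 0]  (obs o_3=1)
t=4: δ = [3.907e-06, 4.070e-06, 6.512e-06]  ψ = [0, 2, 0]  (obs o_4=0)
backtrack: best end state = 2; path = [1, 2, 0, 0, 2]

path = [1, 2, 0, 0, 2]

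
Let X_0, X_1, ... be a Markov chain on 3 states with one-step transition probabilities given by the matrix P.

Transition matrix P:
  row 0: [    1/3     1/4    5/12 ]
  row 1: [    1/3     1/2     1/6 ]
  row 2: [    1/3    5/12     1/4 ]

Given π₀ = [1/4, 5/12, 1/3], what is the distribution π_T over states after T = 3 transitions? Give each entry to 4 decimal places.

t=0: π = [0.2500, 0.4167, 0.3333]
t=1: π = [0.3333, 0.4097, 0.2569]
t=2: π = [0.3333, 0.3953, 0.2714]
t=3: π = [0.3333, 0.3940, 0.2726]

π = [0.3333, 0.3940, 0.2726]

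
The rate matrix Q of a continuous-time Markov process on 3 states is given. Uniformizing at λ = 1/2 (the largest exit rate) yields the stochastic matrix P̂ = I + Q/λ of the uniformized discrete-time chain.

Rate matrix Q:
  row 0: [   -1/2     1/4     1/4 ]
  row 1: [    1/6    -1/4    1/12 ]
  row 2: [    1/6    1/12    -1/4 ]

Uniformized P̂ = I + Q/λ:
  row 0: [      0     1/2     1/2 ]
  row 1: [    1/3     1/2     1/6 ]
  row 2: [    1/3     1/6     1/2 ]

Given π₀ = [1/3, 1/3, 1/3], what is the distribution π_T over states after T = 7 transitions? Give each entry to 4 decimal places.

π = [0.2500, 0.3750, 0.3750]

t=0: π = [0.3333, 0.3333, 0.3333]
t=1: π = [0.2222, 0.3889, 0.3889]
t=2: π = [0.2593, 0.3704, 0.3704]
t=3: π = [0.2469, 0.3765, 0.3765]
t=4: π = [0.2510, 0.3745, 0.3745]
t=5: π = [0.2497, 0.3752, 0.3752]
t=6: π = [0.2501, 0.3749, 0.3749]
t=7: π = [0.2500, 0.3750, 0.3750]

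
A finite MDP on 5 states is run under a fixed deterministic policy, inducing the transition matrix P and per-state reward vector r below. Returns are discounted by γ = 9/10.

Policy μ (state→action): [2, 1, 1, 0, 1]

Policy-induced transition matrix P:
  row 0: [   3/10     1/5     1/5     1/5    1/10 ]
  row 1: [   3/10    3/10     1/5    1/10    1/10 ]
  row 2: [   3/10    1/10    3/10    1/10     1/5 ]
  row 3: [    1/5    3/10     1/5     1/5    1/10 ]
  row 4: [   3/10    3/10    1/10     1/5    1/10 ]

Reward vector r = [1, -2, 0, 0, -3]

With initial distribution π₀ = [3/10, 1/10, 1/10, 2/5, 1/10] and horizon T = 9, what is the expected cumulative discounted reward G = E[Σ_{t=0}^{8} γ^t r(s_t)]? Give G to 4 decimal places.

t=0: π = [0.3000, 0.1000, 0.1000, 0.4000, 0.1000], E[r] = -0.2000, γ^t·E[r] = -0.200000, running G = -0.200000
t=1: π = [0.2600, 0.2500, 0.2000, 0.1800, 0.1100], E[r] = -0.5700, γ^t·E[r] = -0.513000, running G = -0.713000
t=2: π = [0.2820, 0.2340, 0.2090, 0.1550, 0.1200], E[r] = -0.5460, γ^t·E[r] = -0.442260, running G = -1.155260
t=3: π = [0.2845, 0.2300, 0.2089, 0.1557, 0.1209], E[r] = -0.5382, γ^t·E[r] = -0.392348, running G = -1.547608
t=4: π = [0.2844, 0.2298, 0.2088, 0.1561, 0.1209], E[r] = -0.5378, γ^t·E[r] = -0.352837, running G = -1.900445
t=5: π = [0.2844, 0.2298, 0.2088, 0.1561, 0.1209], E[r] = -0.5378, γ^t·E[r] = -0.317592, running G = -2.218037
t=6: π = [0.2844, 0.2298, 0.2088, 0.1561, 0.1209], E[r] = -0.5379, γ^t·E[r] = -0.285839, running G = -2.503877
t=7: π = [0.2844, 0.2298, 0.2088, 0.1561, 0.1209], E[r] = -0.5379, γ^t·E[r] = -0.257256, running G = -2.761133
t=8: π = [0.2844, 0.2298, 0.2088, 0.1561, 0.1209], E[r] = -0.5379, γ^t·E[r] = -0.231530, running G = -2.992663

G = -2.9927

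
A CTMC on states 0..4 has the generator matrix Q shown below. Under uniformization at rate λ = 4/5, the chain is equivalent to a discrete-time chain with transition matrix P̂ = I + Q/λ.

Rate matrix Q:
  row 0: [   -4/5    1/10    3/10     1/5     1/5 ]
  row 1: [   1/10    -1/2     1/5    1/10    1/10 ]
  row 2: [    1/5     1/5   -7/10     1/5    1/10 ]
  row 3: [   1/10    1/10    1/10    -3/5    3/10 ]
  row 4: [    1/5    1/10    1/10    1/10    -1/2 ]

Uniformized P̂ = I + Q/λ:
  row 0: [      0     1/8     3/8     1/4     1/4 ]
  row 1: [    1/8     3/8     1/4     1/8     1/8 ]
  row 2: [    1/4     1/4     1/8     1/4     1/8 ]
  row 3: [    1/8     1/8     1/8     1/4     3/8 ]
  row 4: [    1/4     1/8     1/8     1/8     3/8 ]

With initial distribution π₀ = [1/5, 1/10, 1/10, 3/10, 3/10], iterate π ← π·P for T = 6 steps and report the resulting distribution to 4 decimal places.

t=0: π = [0.2000, 0.1000, 0.1000, 0.3000, 0.3000]
t=1: π = [0.1500, 0.1625, 0.1875, 0.2000, 0.3000]
t=2: π = [0.1672, 0.1891, 0.1828, 0.1922, 0.2688]
t=3: π = [0.1605, 0.1951, 0.1904, 0.1928, 0.2611]
t=4: π = [0.1614, 0.1976, 0.1895, 0.1930, 0.2585]
t=5: π = [0.1608, 0.1981, 0.1900, 0.1930, 0.2581]
t=6: π = [0.1609, 0.1983, 0.1900, 0.1930, 0.2579]

π = [0.1609, 0.1983, 0.1900, 0.1930, 0.2579]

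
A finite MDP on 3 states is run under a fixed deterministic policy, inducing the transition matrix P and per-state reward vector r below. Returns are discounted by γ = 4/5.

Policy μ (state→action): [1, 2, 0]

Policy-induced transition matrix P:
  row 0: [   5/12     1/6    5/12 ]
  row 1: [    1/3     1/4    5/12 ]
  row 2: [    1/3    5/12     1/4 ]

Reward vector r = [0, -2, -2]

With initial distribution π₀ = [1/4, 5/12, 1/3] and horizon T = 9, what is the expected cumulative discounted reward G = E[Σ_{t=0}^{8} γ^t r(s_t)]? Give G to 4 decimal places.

t=0: π = [0.2500, 0.4167, 0.3333], E[r] = -1.5000, γ^t·E[r] = -1.500000, running G = -1.500000
t=1: π = [0.3542, 0.2847, 0.3611], E[r] = -1.2917, γ^t·E[r] = -1.033333, running G = -2.533333
t=2: π = [0.3628, 0.2807, 0.3565], E[r] = -1.2743, γ^t·E[r] = -0.815556, running G = -3.348889
t=3: π = [0.3636, 0.2792, 0.3573], E[r] = -1.2729, γ^t·E[r] = -0.651704, running G = -4.000593
t=4: π = [0.3636, 0.2792, 0.3571], E[r] = -1.2727, γ^t·E[r] = -0.521314, running G = -4.521906
t=5: π = [0.3636, 0.2792, 0.3571], E[r] = -1.2727, γ^t·E[r] = -0.417048, running G = -4.938954
t=6: π = [0.3636, 0.2792, 0.3571], E[r] = -1.2727, γ^t·E[r] = -0.333638, running G = -5.272592
t=7: π = [0.3636, 0.2792, 0.3571], E[r] = -1.2727, γ^t·E[r] = -0.266910, running G = -5.539502
t=8: π = [0.3636, 0.2792, 0.3571], E[r] = -1.2727, γ^t·E[r] = -0.213528, running G = -5.753030

G = -5.7530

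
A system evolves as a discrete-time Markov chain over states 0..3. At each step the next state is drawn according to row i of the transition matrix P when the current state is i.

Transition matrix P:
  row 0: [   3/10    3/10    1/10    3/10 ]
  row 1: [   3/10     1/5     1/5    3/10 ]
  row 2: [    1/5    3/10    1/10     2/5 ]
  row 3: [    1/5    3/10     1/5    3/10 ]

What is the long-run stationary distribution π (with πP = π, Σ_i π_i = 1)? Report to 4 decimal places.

Balance equations π_j = Σ_i π_i·P[i][j]:
  π_0 = 3/10·π_0 + 3/10·π_1 + 1/5·π_2 + 1/5·π_3
  π_1 = 3/10·π_0 + 1/5·π_1 + 3/10·π_2 + 3/10·π_3
  π_2 = 1/10·π_0 + 1/5·π_1 + 1/10·π_2 + 1/5·π_3
  normalize: π_0 + π_1 + π_2 + π_3 = 1
Solving the linear system gives exactly π = [25/99, 3/11, 173/1089, 344/1089].

π = [0.2525, 0.2727, 0.1589, 0.3159]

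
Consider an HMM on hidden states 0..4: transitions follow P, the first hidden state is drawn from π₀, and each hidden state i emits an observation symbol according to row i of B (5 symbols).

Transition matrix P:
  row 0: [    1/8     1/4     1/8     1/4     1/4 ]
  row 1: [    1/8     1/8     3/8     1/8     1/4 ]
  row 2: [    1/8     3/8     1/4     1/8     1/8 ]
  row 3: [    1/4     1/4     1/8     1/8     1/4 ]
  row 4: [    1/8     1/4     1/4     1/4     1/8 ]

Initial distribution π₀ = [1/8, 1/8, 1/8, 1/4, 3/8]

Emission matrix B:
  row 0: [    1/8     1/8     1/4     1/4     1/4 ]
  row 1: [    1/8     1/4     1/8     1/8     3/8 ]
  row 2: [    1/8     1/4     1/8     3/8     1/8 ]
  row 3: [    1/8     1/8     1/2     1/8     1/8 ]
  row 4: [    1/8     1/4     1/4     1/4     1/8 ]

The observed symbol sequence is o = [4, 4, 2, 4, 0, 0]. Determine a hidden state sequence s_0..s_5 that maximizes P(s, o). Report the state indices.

t=0: δ = [3.125e-02, 4.688e-02, 1.562e-02, 3.125e-02, 4.688e-02]  (obs o_0=4)
t=1: δ = [1.953e-03, 4.395e-03, 2.197e-03, 1.465e-03, 1.465e-03]  ψ = [3, 4, 1, 4, 1]  (obs o_1=4)
t=2: δ = [1.373e-04, 1.030e-04, 2.060e-04, 2.747e-04, 2.747e-04]  ψ = [1, 2, 1, 1, 1]  (obs o_2=2)
t=3: δ = [1.717e-05, 2.897e-05, 8.583e-06, 8.583e-06, 8.583e-06]  ψ = [3, 2, 4, 4, 3]  (obs o_3=4)
t=4: δ = [4.526e-07, 5.364e-07, 1.358e-06, 5.364e-07, 9.052e-07]  ψ = [1, 0, 1, 0, 1]  (obs o_4=0)
t=5: δ = [2.122e-08, 6.365e-08, 4.243e-08, 2.829e-08, 2.122e-08]  ψ = [2, 2, 2, 4, 2]  (obs o_5=0)
backtrack: best end state = 1; path = [4, 1, 2, 1, 2, 1]

path = [4, 1, 2, 1, 2, 1]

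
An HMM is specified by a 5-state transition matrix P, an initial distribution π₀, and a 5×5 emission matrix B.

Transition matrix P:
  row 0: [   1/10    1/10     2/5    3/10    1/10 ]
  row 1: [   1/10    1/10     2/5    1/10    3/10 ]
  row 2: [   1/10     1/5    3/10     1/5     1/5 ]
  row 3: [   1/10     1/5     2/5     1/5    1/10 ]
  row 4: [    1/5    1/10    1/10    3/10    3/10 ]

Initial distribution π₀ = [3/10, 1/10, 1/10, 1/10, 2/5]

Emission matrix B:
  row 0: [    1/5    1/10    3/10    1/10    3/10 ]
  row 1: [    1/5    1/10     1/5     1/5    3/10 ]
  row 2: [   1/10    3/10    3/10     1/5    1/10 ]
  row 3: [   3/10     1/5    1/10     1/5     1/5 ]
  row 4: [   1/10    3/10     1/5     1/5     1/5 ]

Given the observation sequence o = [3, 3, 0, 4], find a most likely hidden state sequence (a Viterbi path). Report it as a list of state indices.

t=0: δ = [3.000e-02, 2.000e-02, 2.000e-02, 2.000e-02, 8.000e-02]  (obs o_0=3)
t=1: δ = [1.600e-03, 1.600e-03, 2.400e-03, 4.800e-03, 4.800e-03]  ψ = [4, 4, 0, 4, 4]  (obs o_1=3)
t=2: δ = [1.920e-04, 1.920e-04, 1.920e-04, 4.320e-04, 1.440e-04]  ψ = [4, 3, 3, 4, 4]  (obs o_2=0)
t=3: δ = [1.296e-05, 2.592e-05, 1.728e-05, 1.728e-05, 1.152e-05]  ψ = [3, 3, 3, 3, 1]  (obs o_3=4)
backtrack: best end state = 1; path = [4, 4, 3, 1]

path = [4, 4, 3, 1]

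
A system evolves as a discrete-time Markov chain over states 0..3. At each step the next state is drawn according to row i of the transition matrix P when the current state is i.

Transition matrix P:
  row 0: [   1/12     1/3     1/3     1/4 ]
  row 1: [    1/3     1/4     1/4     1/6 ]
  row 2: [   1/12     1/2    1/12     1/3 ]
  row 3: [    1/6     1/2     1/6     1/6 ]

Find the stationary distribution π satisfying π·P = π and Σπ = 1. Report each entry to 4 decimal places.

π = [0.1950, 0.3740, 0.2126, 0.2184]

Balance equations π_j = Σ_i π_i·P[i][j]:
  π_0 = 1/12·π_0 + 1/3·π_1 + 1/12·π_2 + 1/6·π_3
  π_1 = 1/3·π_0 + 1/4·π_1 + 1/2·π_2 + 1/2·π_3
  π_2 = 1/3·π_0 + 1/4·π_1 + 1/12·π_2 + 1/6·π_3
  normalize: π_0 + π_1 + π_2 + π_3 = 1
Solving the linear system gives exactly π = [102/523, 978/2615, 556/2615, 571/2615].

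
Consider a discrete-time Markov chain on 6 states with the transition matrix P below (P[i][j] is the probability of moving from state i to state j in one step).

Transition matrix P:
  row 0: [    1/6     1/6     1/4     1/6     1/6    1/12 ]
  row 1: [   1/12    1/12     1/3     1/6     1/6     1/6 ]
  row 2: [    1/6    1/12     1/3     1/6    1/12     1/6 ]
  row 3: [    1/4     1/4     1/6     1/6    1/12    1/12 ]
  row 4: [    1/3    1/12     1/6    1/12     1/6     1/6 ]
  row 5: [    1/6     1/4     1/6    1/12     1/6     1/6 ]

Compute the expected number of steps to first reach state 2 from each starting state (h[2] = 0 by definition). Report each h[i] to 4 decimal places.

h = [4.3732, 4.0630, 0.0000, 4.6790, 4.7664, 4.7147]

First-step conditioning: h[2] = 0; for i ≠ 2, h[i] = 1 + Σ_k P[i][k]·h[k].
  h[0] = 1 + 1/6·h[0] + 1/6·h[1] + 1/6·h[3] + 1/6·h[4] + 1/12·h[5]
  h[1] = 1 + 1/12·h[0] + 1/12·h[1] + 1/6·h[3] + 1/6·h[4] + 1/6·h[5]
  h[3] = 1 + 1/4·h[0] + 1/4·h[1] + 1/6·h[3] + 1/12·h[4] + 1/12·h[5]
  h[4] = 1 + 1/3·h[0] + 1/12·h[1] + 1/12·h[3] + 1/6·h[4] + 1/6·h[5]
  h[5] = 1 + 1/6·h[0] + 1/4·h[1] + 1/12·h[3] + 1/6·h[4] + 1/6·h[5]
Solving the 5×5 linear system over states ≠ 2 gives exactly h = [30459/6965, 28299/6965, 0, 32589/6965, 33198/6965, 32838/6965] (h[2] = 0 is the target).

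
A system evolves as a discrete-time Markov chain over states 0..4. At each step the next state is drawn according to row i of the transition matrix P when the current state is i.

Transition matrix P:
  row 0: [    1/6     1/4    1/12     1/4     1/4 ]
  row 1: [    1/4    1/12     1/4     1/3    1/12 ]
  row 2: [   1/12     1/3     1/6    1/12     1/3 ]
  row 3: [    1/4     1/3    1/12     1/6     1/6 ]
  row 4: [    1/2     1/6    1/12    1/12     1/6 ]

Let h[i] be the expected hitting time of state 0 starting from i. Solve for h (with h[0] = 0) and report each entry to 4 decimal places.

First-step conditioning: h[0] = 0; for i ≠ 0, h[i] = 1 + Σ_k P[i][k]·h[k].
  h[1] = 1 + 1/12·h[1] + 1/4·h[2] + 1/3·h[3] + 1/12·h[4]
  h[2] = 1 + 1/3·h[1] + 1/6·h[2] + 1/12·h[3] + 1/3·h[4]
  h[3] = 1 + 1/3·h[1] + 1/12·h[2] + 1/6·h[3] + 1/6·h[4]
  h[4] = 1 + 1/6·h[1] + 1/12·h[2] + 1/12·h[3] + 1/6·h[4]
Solving the 4×4 linear system over states ≠ 0 gives exactly h = [0, 12210/3181, 13392/3181, 11796/3181, 8778/3181] (h[0] = 0 is the target).

h = [0.0000, 3.8384, 4.2100, 3.7083, 2.7595]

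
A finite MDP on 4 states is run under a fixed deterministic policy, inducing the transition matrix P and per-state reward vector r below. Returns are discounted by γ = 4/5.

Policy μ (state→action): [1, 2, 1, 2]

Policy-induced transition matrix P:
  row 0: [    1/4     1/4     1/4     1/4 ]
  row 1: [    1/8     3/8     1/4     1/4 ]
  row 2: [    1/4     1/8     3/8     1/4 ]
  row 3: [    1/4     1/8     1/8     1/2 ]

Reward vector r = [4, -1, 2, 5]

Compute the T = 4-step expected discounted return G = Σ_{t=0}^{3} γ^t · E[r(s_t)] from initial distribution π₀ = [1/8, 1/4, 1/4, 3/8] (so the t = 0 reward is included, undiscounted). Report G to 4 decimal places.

G = 8.1889

t=0: π = [0.1250, 0.2500, 0.2500, 0.3750], E[r] = 2.6250, γ^t·E[r] = 2.625000, running G = 2.625000
t=1: π = [0.2188, 0.2031, 0.2344, 0.3438], E[r] = 2.8594, γ^t·E[r] = 2.287500, running G = 4.912500
t=2: π = [0.2246, 0.2031, 0.2363, 0.3359], E[r] = 2.8477, γ^t·E[r] = 1.822500, running G = 6.735000
t=3: π = [0.2246, 0.2039, 0.2375, 0.3340], E[r] = 2.8396, γ^t·E[r] = 1.453875, running G = 8.188875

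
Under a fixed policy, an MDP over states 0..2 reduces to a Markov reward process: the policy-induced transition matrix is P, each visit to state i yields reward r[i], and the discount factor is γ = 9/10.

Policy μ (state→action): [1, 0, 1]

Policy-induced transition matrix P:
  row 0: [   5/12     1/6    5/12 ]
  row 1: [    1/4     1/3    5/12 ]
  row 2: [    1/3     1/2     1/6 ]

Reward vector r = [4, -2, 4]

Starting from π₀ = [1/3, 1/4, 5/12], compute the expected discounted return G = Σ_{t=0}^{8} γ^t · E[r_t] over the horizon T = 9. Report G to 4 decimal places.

t=0: π = [0.3333, 0.2500, 0.4167], E[r] = 2.5000, γ^t·E[r] = 2.500000, running G = 2.500000
t=1: π = [0.3403, 0.3472, 0.3125], E[r] = 1.9167, γ^t·E[r] = 1.725000, running G = 4.225000
t=2: π = [0.3328, 0.3287, 0.3385], E[r] = 2.0278, γ^t·E[r] = 1.642500, running G = 5.867500
t=3: π = [0.3337, 0.3343, 0.3320], E[r] = 1.9942, γ^t·E[r] = 1.453781, running G = 7.321281
t=4: π = [0.3333, 0.3331, 0.3337], E[r] = 2.0016, γ^t·E[r] = 1.313276, running G = 8.634557
t=5: π = [0.3334, 0.3334, 0.3333], E[r] = 1.9996, γ^t·E[r] = 1.180757, running G = 9.815314
t=6: π = [0.3333, 0.3333, 0.3334], E[r] = 2.0001, γ^t·E[r] = 1.062935, running G = 10.878249
t=7: π = [0.3333, 0.3333, 0.3333], E[r] = 2.0000, γ^t·E[r] = 0.956582, running G = 11.834831
t=8: π = [0.3333, 0.3333, 0.3333], E[r] = 2.0000, γ^t·E[r] = 0.860937, running G = 12.695768

G = 12.6958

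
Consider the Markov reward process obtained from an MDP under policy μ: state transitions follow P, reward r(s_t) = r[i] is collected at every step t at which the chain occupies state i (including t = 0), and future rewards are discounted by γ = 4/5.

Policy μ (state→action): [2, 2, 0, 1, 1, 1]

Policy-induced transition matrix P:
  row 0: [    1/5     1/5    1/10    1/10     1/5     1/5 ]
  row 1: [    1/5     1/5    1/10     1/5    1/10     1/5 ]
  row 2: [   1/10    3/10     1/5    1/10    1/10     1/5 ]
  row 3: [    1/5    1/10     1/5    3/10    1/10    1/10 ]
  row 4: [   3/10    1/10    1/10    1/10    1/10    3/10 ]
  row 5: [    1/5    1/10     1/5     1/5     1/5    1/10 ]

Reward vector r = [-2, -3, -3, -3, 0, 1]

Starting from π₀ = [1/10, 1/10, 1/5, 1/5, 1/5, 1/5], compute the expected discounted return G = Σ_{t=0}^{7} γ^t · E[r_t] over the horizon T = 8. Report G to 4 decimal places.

t=0: π = [0.1000, 0.1000, 0.2000, 0.2000, 0.2000, 0.2000], E[r] = -1.5000, γ^t·E[r] = -1.500000, running G = -1.500000
t=1: π = [0.2000, 0.1600, 0.1600, 0.1700, 0.1300, 0.1800], E[r] = -1.6900, γ^t·E[r] = -1.352000, running G = -2.852000
t=2: π = [0.1970, 0.1680, 0.1510, 0.1680, 0.1380, 0.1780], E[r] = -1.6770, γ^t·E[r] = -1.073280, running G = -3.925280
t=3: π = [0.1987, 0.1667, 0.1497, 0.1682, 0.1375, 0.1792], E[r] = -1.6720, γ^t·E[r] = -0.856064, running G = -4.781344
t=4: π = [0.1988, 0.1665, 0.1497, 0.1682, 0.1378, 0.1790], E[r] = -1.6718, γ^t·E[r] = -0.684773, running G = -5.466117
t=5: π = [0.1988, 0.1665, 0.1497, 0.1682, 0.1378, 0.1791], E[r] = -1.6716, γ^t·E[r] = -0.547761, running G = -6.013879
t=6: π = [0.1988, 0.1665, 0.1497, 0.1682, 0.1378, 0.1791], E[r] = -1.6716, γ^t·E[r] = -0.438205, running G = -6.452084
t=7: π = [0.1988, 0.1665, 0.1497, 0.1682, 0.1378, 0.1791], E[r] = -1.6716, γ^t·E[r] = -0.350563, running G = -6.802647

G = -6.8026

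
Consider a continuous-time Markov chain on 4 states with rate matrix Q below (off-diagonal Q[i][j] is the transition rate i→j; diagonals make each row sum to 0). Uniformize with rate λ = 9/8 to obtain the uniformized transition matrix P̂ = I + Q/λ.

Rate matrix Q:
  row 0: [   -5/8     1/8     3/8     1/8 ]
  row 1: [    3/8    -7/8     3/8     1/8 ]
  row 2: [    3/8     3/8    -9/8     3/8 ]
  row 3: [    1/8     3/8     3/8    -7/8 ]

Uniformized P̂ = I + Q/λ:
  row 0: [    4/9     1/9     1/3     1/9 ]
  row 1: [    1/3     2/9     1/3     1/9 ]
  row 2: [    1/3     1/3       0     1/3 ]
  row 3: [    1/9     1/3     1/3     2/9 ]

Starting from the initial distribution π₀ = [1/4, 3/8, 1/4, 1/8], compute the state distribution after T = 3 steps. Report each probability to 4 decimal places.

π = [0.3285, 0.2341, 0.2500, 0.1874]

t=0: π = [0.2500, 0.3750, 0.2500, 0.1250]
t=1: π = [0.3333, 0.2361, 0.2500, 0.1806]
t=2: π = [0.3302, 0.2330, 0.2500, 0.1867]
t=3: π = [0.3285, 0.2341, 0.2500, 0.1874]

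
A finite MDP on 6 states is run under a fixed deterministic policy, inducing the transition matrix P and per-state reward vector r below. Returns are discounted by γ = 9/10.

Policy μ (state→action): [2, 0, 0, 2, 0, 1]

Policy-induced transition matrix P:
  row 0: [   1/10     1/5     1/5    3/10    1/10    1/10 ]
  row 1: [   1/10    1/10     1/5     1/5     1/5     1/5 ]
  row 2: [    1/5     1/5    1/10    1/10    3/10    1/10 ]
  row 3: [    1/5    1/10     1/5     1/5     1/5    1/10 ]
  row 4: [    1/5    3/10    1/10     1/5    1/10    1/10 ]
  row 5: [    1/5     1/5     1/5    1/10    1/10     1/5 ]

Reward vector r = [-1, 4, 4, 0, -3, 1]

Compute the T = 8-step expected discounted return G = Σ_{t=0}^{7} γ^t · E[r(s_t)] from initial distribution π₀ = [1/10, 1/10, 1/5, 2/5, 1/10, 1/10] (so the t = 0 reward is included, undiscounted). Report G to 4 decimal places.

G = 4.7260

t=0: π = [0.1000, 0.1000, 0.2000, 0.4000, 0.1000, 0.1000], E[r] = 0.9000, γ^t·E[r] = 0.900000, running G = 0.900000
t=1: π = [0.1800, 0.1600, 0.1700, 0.1800, 0.1900, 0.1200], E[r] = 0.6900, γ^t·E[r] = 0.621000, running G = 1.521000
t=2: π = [0.1660, 0.1850, 0.1640, 0.1890, 0.1680, 0.1280], E[r] = 0.8540, γ^t·E[r] = 0.691740, running G = 2.212740
t=3: π = [0.1649, 0.1794, 0.1668, 0.1874, 0.1702, 0.1313], E[r] = 0.8406, γ^t·E[r] = 0.612797, running G = 2.825537
t=4: π = [0.1656, 0.1803, 0.1663, 0.1867, 0.1700, 0.1311], E[r] = 0.8419, γ^t·E[r] = 0.552397, running G = 3.377934
t=5: π = [0.1654, 0.1803, 0.1664, 0.1868, 0.1700, 0.1311], E[r] = 0.8425, γ^t·E[r] = 0.497498, running G = 3.875433
t=6: π = [0.1654, 0.1803, 0.1664, 0.1868, 0.1700, 0.1311], E[r] = 0.8424, γ^t·E[r] = 0.447667, running G = 4.323099
t=7: π = [0.1654, 0.1803, 0.1664, 0.1868, 0.1700, 0.1311], E[r] = 0.8424, γ^t·E[r] = 0.402915, running G = 4.726014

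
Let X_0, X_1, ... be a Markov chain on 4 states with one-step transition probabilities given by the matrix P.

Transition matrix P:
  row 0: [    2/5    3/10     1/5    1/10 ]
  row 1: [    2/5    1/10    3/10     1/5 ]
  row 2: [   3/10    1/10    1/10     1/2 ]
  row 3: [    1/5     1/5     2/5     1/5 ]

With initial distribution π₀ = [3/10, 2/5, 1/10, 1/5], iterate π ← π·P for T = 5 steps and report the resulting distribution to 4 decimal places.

t=0: π = [0.3000, 0.4000, 0.1000, 0.2000]
t=1: π = [0.3500, 0.1800, 0.2700, 0.2000]
t=2: π = [0.3330, 0.1900, 0.2310, 0.2460]
t=3: π = [0.3277, 0.1912, 0.2451, 0.2360]
t=4: π = [0.3283, 0.1891, 0.2418, 0.2408]
t=5: π = [0.3277, 0.1897, 0.2429, 0.2397]

π = [0.3277, 0.1897, 0.2429, 0.2397]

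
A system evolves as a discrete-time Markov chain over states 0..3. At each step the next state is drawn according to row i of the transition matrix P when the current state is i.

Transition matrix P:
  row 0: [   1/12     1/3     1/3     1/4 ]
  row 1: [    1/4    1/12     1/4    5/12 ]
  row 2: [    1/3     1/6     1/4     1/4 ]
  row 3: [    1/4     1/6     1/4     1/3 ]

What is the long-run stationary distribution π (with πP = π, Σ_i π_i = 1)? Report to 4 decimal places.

Balance equations π_j = Σ_i π_i·P[i][j]:
  π_0 = 1/12·π_0 + 1/4·π_1 + 1/3·π_2 + 1/4·π_3
  π_1 = 1/3·π_0 + 1/12·π_1 + 1/6·π_2 + 1/6·π_3
  π_2 = 1/3·π_0 + 1/4·π_1 + 1/4·π_2 + 1/4·π_3
  normalize: π_0 + π_1 + π_2 + π_3 = 1
Solving the linear system gives exactly π = [39/167, 412/2171, 45/167, 667/2171].

π = [0.2335, 0.1898, 0.2695, 0.3072]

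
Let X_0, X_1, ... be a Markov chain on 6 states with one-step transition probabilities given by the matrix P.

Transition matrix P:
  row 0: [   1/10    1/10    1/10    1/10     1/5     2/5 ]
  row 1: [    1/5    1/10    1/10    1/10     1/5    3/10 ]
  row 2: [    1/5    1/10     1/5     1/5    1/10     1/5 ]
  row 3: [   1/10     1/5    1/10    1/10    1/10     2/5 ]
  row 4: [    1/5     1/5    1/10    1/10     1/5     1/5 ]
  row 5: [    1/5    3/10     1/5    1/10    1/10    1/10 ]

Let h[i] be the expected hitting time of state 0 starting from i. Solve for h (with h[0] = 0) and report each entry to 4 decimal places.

h = [0.0000, 5.3015, 5.3599, 5.8321, 5.3010, 5.3064]

First-step conditioning: h[0] = 0; for i ≠ 0, h[i] = 1 + Σ_k P[i][k]·h[k].
  h[1] = 1 + 1/10·h[1] + 1/10·h[2] + 1/10·h[3] + 1/5·h[4] + 3/10·h[5]
  h[2] = 1 + 1/10·h[1] + 1/5·h[2] + 1/5·h[3] + 1/10·h[4] + 1/5·h[5]
  h[3] = 1 + 1/5·h[1] + 1/10·h[2] + 1/10·h[3] + 1/10·h[4] + 2/5·h[5]
  h[4] = 1 + 1/5·h[1] + 1/10·h[2] + 1/10·h[3] + 1/5·h[4] + 1/5·h[5]
  h[5] = 1 + 3/10·h[1] + 1/5·h[2] + 1/10·h[3] + 1/10·h[4] + 1/10·h[5]
Solving the 5×5 linear system over states ≠ 0 gives exactly h = [0, 107890/20351, 109080/20351, 118690/20351, 107880/20351, 107990/20351] (h[0] = 0 is the target).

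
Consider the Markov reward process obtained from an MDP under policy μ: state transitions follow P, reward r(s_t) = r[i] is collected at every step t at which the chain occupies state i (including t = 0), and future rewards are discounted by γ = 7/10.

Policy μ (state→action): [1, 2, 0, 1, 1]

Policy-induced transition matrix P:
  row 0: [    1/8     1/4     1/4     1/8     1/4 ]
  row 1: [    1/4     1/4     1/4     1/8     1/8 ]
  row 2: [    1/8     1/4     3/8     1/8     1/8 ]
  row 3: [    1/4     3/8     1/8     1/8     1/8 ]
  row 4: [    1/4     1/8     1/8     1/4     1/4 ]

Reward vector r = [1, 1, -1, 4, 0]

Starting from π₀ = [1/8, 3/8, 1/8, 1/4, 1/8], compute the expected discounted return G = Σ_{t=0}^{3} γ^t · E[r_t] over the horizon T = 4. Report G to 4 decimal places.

G = 2.6076

t=0: π = [0.1250, 0.3750, 0.1250, 0.2500, 0.1250], E[r] = 1.3750, γ^t·E[r] = 1.375000, running G = 1.375000
t=1: π = [0.2188, 0.2656, 0.2188, 0.1406, 0.1563], E[r] = 0.8281, γ^t·E[r] = 0.579688, running G = 1.954688
t=2: π = [0.1953, 0.2480, 0.2402, 0.1445, 0.1719], E[r] = 0.7813, γ^t·E[r] = 0.382813, running G = 2.337500
t=3: π = [0.1956, 0.2466, 0.2405, 0.1465, 0.1709], E[r] = 0.7876, γ^t·E[r] = 0.270146, running G = 2.607646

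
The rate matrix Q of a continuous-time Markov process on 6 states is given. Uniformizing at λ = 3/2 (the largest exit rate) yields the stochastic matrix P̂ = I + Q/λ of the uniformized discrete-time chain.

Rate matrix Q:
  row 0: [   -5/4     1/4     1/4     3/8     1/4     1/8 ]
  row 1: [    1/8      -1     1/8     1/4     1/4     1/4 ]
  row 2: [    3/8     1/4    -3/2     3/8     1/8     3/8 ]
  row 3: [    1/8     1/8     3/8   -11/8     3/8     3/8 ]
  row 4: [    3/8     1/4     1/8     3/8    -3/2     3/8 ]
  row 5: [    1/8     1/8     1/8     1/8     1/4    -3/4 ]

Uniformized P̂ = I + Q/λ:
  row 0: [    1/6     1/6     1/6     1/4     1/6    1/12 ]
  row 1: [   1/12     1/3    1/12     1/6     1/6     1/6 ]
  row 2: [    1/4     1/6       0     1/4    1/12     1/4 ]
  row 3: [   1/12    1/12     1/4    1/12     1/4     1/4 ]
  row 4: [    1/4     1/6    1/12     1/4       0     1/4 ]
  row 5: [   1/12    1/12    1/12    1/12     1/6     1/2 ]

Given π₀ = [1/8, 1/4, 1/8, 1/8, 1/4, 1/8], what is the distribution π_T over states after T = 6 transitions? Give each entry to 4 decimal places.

π = [0.1380, 0.1553, 0.1126, 0.1624, 0.1465, 0.2853]

t=0: π = [0.1250, 0.2500, 0.1250, 0.1250, 0.2500, 0.1250]
t=1: π = [0.1563, 0.1875, 0.1042, 0.1875, 0.1250, 0.2396]
t=2: π = [0.1345, 0.1623, 0.1189, 0.1632, 0.1528, 0.2682]
t=3: π = [0.1398, 0.1578, 0.1118, 0.1646, 0.1449, 0.2811]
t=4: π = [0.1378, 0.1558, 0.1131, 0.1626, 0.1469, 0.2838]
t=5: π = [0.1381, 0.1554, 0.1125, 0.1626, 0.1463, 0.2850]
t=6: π = [0.1380, 0.1553, 0.1126, 0.1624, 0.1465, 0.2853]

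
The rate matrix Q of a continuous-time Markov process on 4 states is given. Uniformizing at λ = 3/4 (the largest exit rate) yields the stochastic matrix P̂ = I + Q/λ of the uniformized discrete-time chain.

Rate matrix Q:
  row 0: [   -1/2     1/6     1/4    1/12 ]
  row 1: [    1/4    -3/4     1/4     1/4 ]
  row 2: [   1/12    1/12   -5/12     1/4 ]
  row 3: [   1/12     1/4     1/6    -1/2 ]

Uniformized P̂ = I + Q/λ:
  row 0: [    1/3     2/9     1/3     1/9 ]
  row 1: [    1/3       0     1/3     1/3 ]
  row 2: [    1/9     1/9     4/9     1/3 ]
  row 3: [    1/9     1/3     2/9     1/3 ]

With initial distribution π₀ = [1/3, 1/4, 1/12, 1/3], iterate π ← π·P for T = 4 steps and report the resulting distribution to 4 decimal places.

t=0: π = [0.3333, 0.2500, 0.0833, 0.3333]
t=1: π = [0.2407, 0.1944, 0.3056, 0.2593]
t=2: π = [0.2078, 0.1739, 0.3385, 0.2798]
t=3: π = [0.1959, 0.1771, 0.3398, 0.2872]
t=4: π = [0.1940, 0.1770, 0.3392, 0.2898]

π = [0.1940, 0.1770, 0.3392, 0.2898]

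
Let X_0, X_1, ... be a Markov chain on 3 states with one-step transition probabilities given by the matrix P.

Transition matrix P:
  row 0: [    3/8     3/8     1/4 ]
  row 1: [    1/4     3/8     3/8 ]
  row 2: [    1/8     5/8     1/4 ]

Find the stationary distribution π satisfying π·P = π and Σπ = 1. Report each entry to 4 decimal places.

π = [0.2419, 0.4516, 0.3065]

Balance equations π_j = Σ_i π_i·P[i][j]:
  π_0 = 3/8·π_0 + 1/4·π_1 + 1/8·π_2
  π_1 = 3/8·π_0 + 3/8·π_1 + 5/8·π_2
  normalize: π_0 + π_1 + π_2 = 1
Solving the linear system gives exactly π = [15/62, 14/31, 19/62].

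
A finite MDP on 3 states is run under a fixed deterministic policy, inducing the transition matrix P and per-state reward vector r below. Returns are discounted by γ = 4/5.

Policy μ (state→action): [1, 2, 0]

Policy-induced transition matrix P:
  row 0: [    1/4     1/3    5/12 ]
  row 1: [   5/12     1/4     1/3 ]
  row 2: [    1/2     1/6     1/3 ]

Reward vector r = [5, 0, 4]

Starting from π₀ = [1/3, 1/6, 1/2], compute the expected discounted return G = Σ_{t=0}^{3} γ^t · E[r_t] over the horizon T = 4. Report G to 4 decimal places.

G = 10.3178

t=0: π = [0.3333, 0.1667, 0.5000], E[r] = 3.6667, γ^t·E[r] = 3.666667, running G = 3.666667
t=1: π = [0.4028, 0.2361, 0.3611], E[r] = 3.4583, γ^t·E[r] = 2.766667, running G = 6.433333
t=2: π = [0.3796, 0.2535, 0.3669], E[r] = 3.3657, γ^t·E[r] = 2.154074, running G = 8.587407
t=3: π = [0.3840, 0.2511, 0.3650], E[r] = 3.3797, γ^t·E[r] = 1.730420, running G = 10.317827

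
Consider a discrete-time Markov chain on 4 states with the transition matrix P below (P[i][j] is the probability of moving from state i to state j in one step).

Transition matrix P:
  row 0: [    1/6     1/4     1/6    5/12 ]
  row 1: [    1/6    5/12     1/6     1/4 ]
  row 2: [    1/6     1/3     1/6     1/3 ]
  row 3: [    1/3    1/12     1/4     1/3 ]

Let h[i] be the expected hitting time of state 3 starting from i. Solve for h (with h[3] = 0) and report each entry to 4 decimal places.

h = [2.8571, 3.4286, 3.1429, 0.0000]

First-step conditioning: h[3] = 0; for i ≠ 3, h[i] = 1 + Σ_k P[i][k]·h[k].
  h[0] = 1 + 1/6·h[0] + 1/4·h[1] + 1/6·h[2]
  h[1] = 1 + 1/6·h[0] + 5/12·h[1] + 1/6·h[2]
  h[2] = 1 + 1/6·h[0] + 1/3·h[1] + 1/6·h[2]
Solving the 3×3 linear system over states ≠ 3 gives exactly h = [20/7, 24/7, 22/7, 0] (h[3] = 0 is the target).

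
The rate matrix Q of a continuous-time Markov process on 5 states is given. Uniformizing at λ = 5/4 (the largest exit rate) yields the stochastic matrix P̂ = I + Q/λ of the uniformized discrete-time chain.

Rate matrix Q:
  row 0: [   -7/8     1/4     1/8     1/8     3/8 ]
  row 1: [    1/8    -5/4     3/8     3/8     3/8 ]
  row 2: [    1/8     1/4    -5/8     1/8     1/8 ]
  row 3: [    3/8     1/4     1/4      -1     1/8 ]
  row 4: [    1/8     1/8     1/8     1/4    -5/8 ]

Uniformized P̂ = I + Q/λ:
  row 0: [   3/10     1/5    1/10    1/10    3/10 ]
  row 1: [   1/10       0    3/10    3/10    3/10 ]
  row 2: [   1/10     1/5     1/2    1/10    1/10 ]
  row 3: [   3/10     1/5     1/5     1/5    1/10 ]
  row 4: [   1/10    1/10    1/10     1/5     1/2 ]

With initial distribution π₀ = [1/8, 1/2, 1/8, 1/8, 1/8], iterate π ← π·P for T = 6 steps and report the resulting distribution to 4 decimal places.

π = [0.1683, 0.1441, 0.2437, 0.1732, 0.2707]

t=0: π = [0.1250, 0.5000, 0.1250, 0.1250, 0.1250]
t=1: π = [0.1500, 0.0875, 0.2625, 0.2250, 0.2750]
t=2: π = [0.1750, 0.1550, 0.2450, 0.1675, 0.2575]
t=3: π = [0.1685, 0.1433, 0.2458, 0.1735, 0.2690]
t=4: π = [0.1684, 0.1445, 0.2443, 0.1729, 0.2700]
t=5: π = [0.1683, 0.1441, 0.2439, 0.1732, 0.2706]
t=6: π = [0.1683, 0.1441, 0.2437, 0.1732, 0.2707]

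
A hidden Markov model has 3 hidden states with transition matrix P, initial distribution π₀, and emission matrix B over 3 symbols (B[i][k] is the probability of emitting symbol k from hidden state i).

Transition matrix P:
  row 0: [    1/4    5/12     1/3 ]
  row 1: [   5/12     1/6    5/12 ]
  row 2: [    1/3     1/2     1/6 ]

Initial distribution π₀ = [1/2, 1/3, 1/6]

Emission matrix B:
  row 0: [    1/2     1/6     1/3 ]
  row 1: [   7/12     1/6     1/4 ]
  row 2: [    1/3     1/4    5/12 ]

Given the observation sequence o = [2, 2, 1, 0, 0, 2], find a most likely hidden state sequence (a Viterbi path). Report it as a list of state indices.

path = [0, 2, 1, 0, 1, 2]

t=0: δ = [1.667e-01, 8.333e-02, 6.944e-02]  (obs o_0=2)
t=1: δ = [1.389e-02, 1.736e-02, 2.315e-02]  ψ = [0, 0, 0]  (obs o_1=2)
t=2: δ = [1.286e-03, 1.929e-03, 1.808e-03]  ψ = [2, 2, 1]  (obs o_2=1)
t=3: δ = [4.019e-04, 5.275e-04, 2.679e-04]  ψ = [1, 2, 1]  (obs o_3=0)
t=4: δ = [1.099e-04, 9.768e-05, 7.326e-05]  ψ = [1, 0, 1]  (obs o_4=0)
t=5: δ = [1.357e-05, 1.145e-05, 1.696e-05]  ψ = [1, 0, 1]  (obs o_5=2)
backtrack: best end state = 2; path = [0, 2, 1, 0, 1, 2]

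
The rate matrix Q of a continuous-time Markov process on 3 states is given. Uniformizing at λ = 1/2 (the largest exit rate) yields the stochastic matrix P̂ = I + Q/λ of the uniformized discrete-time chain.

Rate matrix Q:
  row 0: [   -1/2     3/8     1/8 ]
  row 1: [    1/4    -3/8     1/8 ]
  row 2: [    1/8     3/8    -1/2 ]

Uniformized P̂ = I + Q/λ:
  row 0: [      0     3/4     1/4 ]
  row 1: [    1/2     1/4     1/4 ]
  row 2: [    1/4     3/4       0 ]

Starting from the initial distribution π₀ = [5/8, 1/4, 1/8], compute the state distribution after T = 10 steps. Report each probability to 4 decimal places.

t=0: π = [0.6250, 0.2500, 0.1250]
t=1: π = [0.1563, 0.6250, 0.2188]
t=2: π = [0.3672, 0.4375, 0.1953]
t=3: π = [0.2676, 0.5313, 0.2012]
t=4: π = [0.3159, 0.4844, 0.1997]
t=5: π = [0.2921, 0.5078, 0.2001]
t=6: π = [0.3039, 0.4961, 0.2000]
t=7: π = [0.2980, 0.5020, 0.2000]
t=8: π = [0.3010, 0.4990, 0.2000]
t=9: π = [0.2995, 0.5005, 0.2000]
t=10: π = [0.3002, 0.4998, 0.2000]

π = [0.3002, 0.4998, 0.2000]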